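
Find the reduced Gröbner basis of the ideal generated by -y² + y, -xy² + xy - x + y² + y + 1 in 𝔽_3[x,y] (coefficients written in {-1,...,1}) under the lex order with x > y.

G = {x + y - 1, y² - y}

f_1 = -y² + y, LT = y².
f_2 = -xy² + xy - x + y² + y + 1, LT = xy².

S(f_1,f_2): lcm = xy². S = -x + y² + y + 1.
  reduce S modulo (f_1, f_2):
  remainder -x - y + 1 ≠ 0; add g_3 = -x - y + 1 to the basis.

The other S-polynomials (S(f_1,g_3), S(f_2,g_3)) all reduce to 0 modulo the current basis, so we have a Gröbner basis.
Inter-reduce: drop elements whose leading term is divisible by another's, tail-reduce, and make monic.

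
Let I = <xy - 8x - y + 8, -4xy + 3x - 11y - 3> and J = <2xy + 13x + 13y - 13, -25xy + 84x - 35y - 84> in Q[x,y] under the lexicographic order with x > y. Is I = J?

Yes, the ideals are equal.

Two ideals are equal iff their reduced Gröbner bases coincide (the reduced basis is unique for a fixed ordering).
Buchberger on the first generating set:
f_1 = xy - 8x - y + 8, LT = xy.
f_2 = -4xy + 3x - 11y - 3, LT = xy.

S(f_1,f_2): lcm = xy. S = -\tfrac{29}{4}x - \tfrac{15}{4}y + \tfrac{29}{4}.
  leading term x: no divisor's leading term divides it; move -\tfrac{29}{4}x to the remainder.
  leading term y: no divisor's leading term divides it; move -\tfrac{15}{4}y to the remainder.
  leading term 1: no divisor's leading term divides it; move \tfrac{29}{4} to the remainder.
  remainder -\tfrac{29}{4}x - \tfrac{15}{4}y + \tfrac{29}{4} ≠ 0; add g_3 = -\tfrac{29}{4}x - \tfrac{15}{4}y + \tfrac{29}{4} to the basis.

S(f_1,g_3): lcm = xy. S = -8x - \tfrac{15}{29}y^{2} + 8.
  leading term x: subtract (\tfrac{32}{29})·g_3 from -8x - \tfrac{15}{29}y^{2} + 8 → -\tfrac{15}{29}y^{2} + \tfrac{120}{29}y
  leading term y^{2}: no divisor's leading term divides it; move -\tfrac{15}{29}y^{2} to the remainder.
  leading term y: no divisor's leading term divides it; move \tfrac{120}{29}y to the remainder.
  remainder -\tfrac{15}{29}y^{2} + \tfrac{120}{29}y ≠ 0; add g_4 = -\tfrac{15}{29}y^{2} + \tfrac{120}{29}y to the basis.

The other S-polynomials (S(f_2,g_3), S(f_1,g_4), S(f_2,g_4), S(g_3,g_4)) all reduce to 0 modulo the current basis, so we have a Gröbner basis.
Inter-reduce: drop elements whose leading term is divisible by another's, tail-reduce, and make monic.
Reduced Gröbner basis: {x + \tfrac{15}{29}y - 1, y^{2} - 8y}.

Buchberger on the second generating set:
h_1 = 2xy + 13x + 13y - 13, LT = xy.
h_2 = -25xy + 84x - 35y - 84, LT = xy.

S(h_1,h_2): lcm = xy. S = \tfrac{493}{50}x + \tfrac{51}{10}y - \tfrac{493}{50}.
  leading term x: no divisor's leading term divides it; move \tfrac{493}{50}x to the remainder.
  leading term y: no divisor's leading term divides it; move \tfrac{51}{10}y to the remainder.
  leading term 1: no divisor's leading term divides it; move -\tfrac{493}{50} to the remainder.
  remainder \tfrac{493}{50}x + \tfrac{51}{10}y - \tfrac{493}{50} ≠ 0; add k_3 = \tfrac{493}{50}x + \tfrac{51}{10}y - \tfrac{493}{50} to the basis.

S(h_1,k_3): lcm = xy. S = \tfrac{13}{2}x - \tfrac{15}{29}y^{2} + \tfrac{15}{2}y - \tfrac{13}{2}.
  leading term x: subtract (\tfrac{325}{493})·k_3 from \tfrac{13}{2}x - \tfrac{15}{29}y^{2} + \tfrac{15}{2}y - \tfrac{13}{2} → -\tfrac{15}{29}y^{2} + \tfrac{120}{29}y
  leading term y^{2}: no divisor's leading term divides it; move -\tfrac{15}{29}y^{2} to the remainder.
  leading term y: no divisor's leading term divides it; move \tfrac{120}{29}y to the remainder.
  remainder -\tfrac{15}{29}y^{2} + \tfrac{120}{29}y ≠ 0; add k_4 = -\tfrac{15}{29}y^{2} + \tfrac{120}{29}y to the basis.

The other S-polynomials (S(h_2,k_3), S(h_1,k_4), S(h_2,k_4), S(k_3,k_4)) all reduce to 0 modulo the current basis, so we have a Gröbner basis.
Inter-reduce: drop elements whose leading term is divisible by another's, tail-reduce, and make monic.
Reduced Gröbner basis: {x + \tfrac{15}{29}y - 1, y^{2} - 8y}.

Same reduced basis, so the two generating sets span the same ideal.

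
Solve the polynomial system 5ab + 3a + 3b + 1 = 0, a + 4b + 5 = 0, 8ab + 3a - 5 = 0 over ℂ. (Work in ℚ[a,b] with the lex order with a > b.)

{(-1, -1)}

Compute a lex Gröbner basis by Buchberger's algorithm.
f_1 = 5ab + 3a + 3b + 1, LT = ab.
f_2 = a + 4b + 5, LT = a.
f_3 = 8ab + 3a - 5, LT = ab.

S(f_1,f_2): lcm = ab. S = ⅗a - 4b² - 22/5b + ⅕.
  reduce S modulo (f_1, f_2, f_3):
  remainder -4b² - 34/5b - 14/5 ≠ 0; add h_4 = -4b² - 34/5b - 14/5 to the basis.

S(f_1,f_3): lcm = ab. S = 9/40a + ⅗b + 33/40.
  reduce S modulo (f_1, f_2, f_3, h_4):
  remainder -3/10b - 3/10 ≠ 0; add h_5 = -3/10b - 3/10 to the basis.

The other S-polynomials (S(f_2,f_3), S(f_1,h_4), S(f_2,h_4), S(f_3,h_4), S(f_1,h_5), S(f_2,h_5), S(f_3,h_5), S(h_4,h_5)) all reduce to 0 modulo the current basis, so we have a Gröbner basis.
Inter-reduce: drop elements whose leading term is divisible by another's, tail-reduce, and make monic.
Reduced Gröbner basis: {a + 1, b + 1}.

Since the basis is lex-ordered, b + 1 is univariate in b. Its roots are {-1}. Back-substituting each root into the other basis elements fixes the other coordinates.
  b = -1: the earlier basis element becomes a + 1 = 0, giving a = -1 — point (-1, -1).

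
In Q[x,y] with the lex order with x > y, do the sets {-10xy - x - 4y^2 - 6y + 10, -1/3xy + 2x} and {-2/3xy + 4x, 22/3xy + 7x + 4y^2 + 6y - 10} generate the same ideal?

No, the ideals differ.

Equality of ideals is decidable: compute both reduced Gröbner bases (unique for the ordering) and check whether they agree.
Buchberger on the first generating set:
f_1 = -10xy - x - 4y^2 - 6y + 10, LT = xy.
f_2 = -1/3xy + 2x, LT = xy.

S(f_1,f_2): lcm = xy. S = 61/10x + 2/5y^2 + 3/5y - 1.
  leading term x: no divisor's leading term divides it; move 61/10x to the remainder.
  leading term y^2: no divisor's leading term divides it; move 2/5y^2 to the remainder.
  leading term y: no divisor's leading term divides it; move 3/5y to the remainder.
  leading term 1: no divisor's leading term divides it; move -1 to the remainder.
  remainder 61/10x + 2/5y^2 + 3/5y - 1 ≠ 0; add g_3 = 61/10x + 2/5y^2 + 3/5y - 1 to the basis.

S(f_1,g_3): lcm = xy. S = 1/10x - 4/61y^3 + 92/305y^2 + 233/305y - 1.
  leading term x: subtract (1/61)·g_3 from 1/10x - 4/61y^3 + 92/305y^2 + 233/305y - 1 → -4/61y^3 + 18/61y^2 + 46/61y - 60/61
  leading term y^3: no divisor's leading term divides it; move -4/61y^3 to the remainder.
  leading term y^2: no divisor's leading term divides it; move 18/61y^2 to the remainder.
  leading term y: no divisor's leading term divides it; move 46/61y to the remainder.
  leading term 1: no divisor's leading term divides it; move -60/61 to the remainder.
  remainder -4/61y^3 + 18/61y^2 + 46/61y - 60/61 ≠ 0; add g_4 = -4/61y^3 + 18/61y^2 + 46/61y - 60/61 to the basis.

The other S-polynomials (S(f_2,g_3), S(f_1,g_4), S(f_2,g_4), S(g_3,g_4)) all reduce to 0 modulo the current basis, so we have a Gröbner basis.
Inter-reduce: drop elements whose leading term is divisible by another's, tail-reduce, and make monic.
Reduced Gröbner basis: {x + 4/61y^2 + 6/61y - 10/61, y^3 - 9/2y^2 - 23/2y + 15}.

Buchberger on the second generating set:
h_1 = -2/3xy + 4x, LT = xy.
h_2 = 22/3xy + 7x + 4y^2 + 6y - 10, LT = xy.

S(h_1,h_2): lcm = xy. S = -153/22x - 6/11y^2 - 9/11y + 15/11.
  leading term x: no divisor's leading term divides it; move -153/22x to the remainder.
  leading term y^2: no divisor's leading term divides it; move -6/11y^2 to the remainder.
  leading term y: no divisor's leading term divides it; move -9/11y to the remainder.
  leading term 1: no divisor's leading term divides it; move 15/11 to the remainder.
  remainder -153/22x - 6/11y^2 - 9/11y + 15/11 ≠ 0; add k_3 = -153/22x - 6/11y^2 - 9/11y + 15/11 to the basis.

S(h_1,k_3): lcm = xy. S = -6x - 4/51y^3 - 2/17y^2 + 10/51y.
  leading term x: subtract (44/51)·k_3 from -6x - 4/51y^3 - 2/17y^2 + 10/51y → -4/51y^3 + 6/17y^2 + 46/51y - 20/17
  leading term y^3: no divisor's leading term divides it; move -4/51y^3 to the remainder.
  leading term y^2: no divisor's leading term divides it; move 6/17y^2 to the remainder.
  leading term y: no divisor's leading term divides it; move 46/51y to the remainder.
  leading term 1: no divisor's leading term divides it; move -20/17 to the remainder.
  remainder -4/51y^3 + 6/17y^2 + 46/51y - 20/17 ≠ 0; add k_4 = -4/51y^3 + 6/17y^2 + 46/51y - 20/17 to the basis.

The other S-polynomials (S(h_2,k_3), S(h_1,k_4), S(h_2,k_4), S(k_3,k_4)) all reduce to 0 modulo the current basis, so we have a Gröbner basis.
Inter-reduce: drop elements whose leading term is divisible by another's, tail-reduce, and make monic.
Reduced Gröbner basis: {x + 4/51y^2 + 2/17y - 10/51, y^3 - 9/2y^2 - 23/2y + 15}.

Since the reduced bases disagree, the two ideals are not the same.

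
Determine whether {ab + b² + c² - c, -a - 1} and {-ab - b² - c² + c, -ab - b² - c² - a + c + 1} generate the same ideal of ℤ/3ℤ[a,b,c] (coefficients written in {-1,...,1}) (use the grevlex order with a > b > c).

No, the ideals differ.

Two ideals are equal iff their reduced Gröbner bases coincide (the reduced basis is unique for a fixed ordering).
Buchberger on the first generating set:
f_1 = ab + b² + c² - c, LT = ab.
f_2 = -a - 1, LT = a.

S(f_1,f_2): lcm = ab. S = b² + c² - b - c.
  leading term b²: no divisor's leading term divides it; move b² to the remainder.
  leading term c²: no divisor's leading term divides it; move c² to the remainder.
  leading term b: no divisor's leading term divides it; move -b to the remainder.
  leading term c: no divisor's leading term divides it; move -c to the remainder.
  remainder b² + c² - b - c ≠ 0; add g_3 = b² + c² - b - c to the basis.

The other S-polynomials (S(f_1,g_3), S(f_2,g_3)) all reduce to 0 modulo the current basis, so we have a Gröbner basis.
Inter-reduce: drop elements whose leading term is divisible by another's, tail-reduce, and make monic.
Reduced Gröbner basis: {b² + c² - b - c, a + 1}.

Buchberger on the second generating set:
h_1 = -ab - b² - c² + c, LT = ab.
h_2 = -ab - b² - c² - a + c + 1, LT = ab.

S(h_1,h_2): lcm = ab. S = -a + 1.
  leading term a: no divisor's leading term divides it; move -a to the remainder.
  leading term 1: no divisor's leading term divides it; move 1 to the remainder.
  remainder -a + 1 ≠ 0; add k_3 = -a + 1 to the basis.

S(h_1,k_3): lcm = ab. S = b² + c² + b - c.
  leading term b²: no divisor's leading term divides it; move b² to the remainder.
  leading term c²: no divisor's leading term divides it; move c² to the remainder.
  leading term b: no divisor's leading term divides it; move b to the remainder.
  leading term c: no divisor's leading term divides it; move -c to the remainder.
  remainder b² + c² + b - c ≠ 0; add k_4 = b² + c² + b - c to the basis.

The other S-polynomials (S(h_2,k_3), S(h_1,k_4), S(h_2,k_4), S(k_3,k_4)) all reduce to 0 modulo the current basis, so we have a Gröbner basis.
Inter-reduce: drop elements whose leading term is divisible by another's, tail-reduce, and make monic.
Reduced Gröbner basis: {b² + c² + b - c, a - 1}.

These differ, so the ideals are not equal.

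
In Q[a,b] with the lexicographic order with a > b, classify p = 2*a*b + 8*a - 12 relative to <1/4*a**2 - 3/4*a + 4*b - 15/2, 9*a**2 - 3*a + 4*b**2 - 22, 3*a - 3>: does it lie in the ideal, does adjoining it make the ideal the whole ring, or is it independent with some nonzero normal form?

2*a*b + 8*a - 12 lies in I (it reduces to 0).

First compute the reduced Gröbner basis of I by Buchberger's algorithm.
f_1 = 1/4*a**2 - 3/4*a + 4*b - 15/2, LT = a**2.
f_2 = 9*a**2 - 3*a + 4*b**2 - 22, LT = a**2.
f_3 = 3*a - 3, LT = a.

S(f_1,f_2): lcm = a**2. S = -8/3*a - 4/9*b**2 + 16*b - 248/9.
  leading term a: subtract (-8/9)·f_3 from -8/3*a - 4/9*b**2 + 16*b - 248/9 → -4/9*b**2 + 16*b - 272/9
  leading term b**2: no divisor's leading term divides it; move -4/9*b**2 to the remainder.
  leading term b: no divisor's leading term divides it; move 16*b to the remainder.
  leading term 1: no divisor's leading term divides it; move -272/9 to the remainder.
  remainder -4/9*b**2 + 16*b - 272/9 ≠ 0; add h_4 = -4/9*b**2 + 16*b - 272/9 to the basis.

S(f_1,f_3): lcm = a**2. S = -2*a + 16*b - 30.
  leading term a: subtract (-2/3)·f_3 from -2*a + 16*b - 30 → 16*b - 32
  leading term b: no divisor's leading term divides it; move 16*b to the remainder.
  leading term 1: no divisor's leading term divides it; move -32 to the remainder.
  remainder 16*b - 32 ≠ 0; add h_5 = 16*b - 32 to the basis.

S(f_2,f_3): lcm = a**2. S = 2/3*a + 4/9*b**2 - 22/9.
  leading term a: subtract (2/9)·f_3 from 2/3*a + 4/9*b**2 - 22/9 → 4/9*b**2 - 16/9
  leading term b**2: subtract (-1)·h_4 from 4/9*b**2 - 16/9 → 16*b - 32
  leading term b: subtract (1)·h_5 from 16*b - 32 → 0
  remainder 0.

S(f_1,h_4): leading monomials are coprime, so the S-polynomial reduces to 0 (Buchberger's first criterion).
S(f_2,h_4): leading monomials are coprime, so the S-polynomial reduces to 0 (Buchberger's first criterion).
S(f_3,h_4): leading monomials are coprime, so the S-polynomial reduces to 0 (Buchberger's first criterion).
S(f_1,h_5): leading monomials are coprime, so the S-polynomial reduces to 0 (Buchberger's first criterion).
S(f_2,h_5): leading monomials are coprime, so the S-polynomial reduces to 0 (Buchberger's first criterion).
S(f_3,h_5): leading monomials are coprime, so the S-polynomial reduces to 0 (Buchberger's first criterion).
S(h_4,h_5): lcm = b**2. S = -34*b + 68.
  leading term b: subtract (-17/8)·h_5 from -34*b + 68 → 0
  remainder 0.

Every S-polynomial of the final basis reduces to 0, so we have a Gröbner basis.
Inter-reduce: drop elements whose leading term is divisible by another's, tail-reduce, and make monic.
Reduced Gröbner basis: {a - 1, b - 2}.
Label its elements g_1 = a - 1, g_2 = b - 2.

Reduce p = 2*a*b + 8*a - 12 modulo G:
  leading term a*b: subtract (2*b)·g_1 from 2*a*b + 8*a - 12 → 8*a + 2*b - 12
  leading term a: subtract (8)·g_1 from 8*a + 2*b - 12 → 2*b - 4
  leading term b: subtract (2)·g_2 from 2*b - 4 → 0
  normal form = 0.
Since the normal form is 0, p ∈ I.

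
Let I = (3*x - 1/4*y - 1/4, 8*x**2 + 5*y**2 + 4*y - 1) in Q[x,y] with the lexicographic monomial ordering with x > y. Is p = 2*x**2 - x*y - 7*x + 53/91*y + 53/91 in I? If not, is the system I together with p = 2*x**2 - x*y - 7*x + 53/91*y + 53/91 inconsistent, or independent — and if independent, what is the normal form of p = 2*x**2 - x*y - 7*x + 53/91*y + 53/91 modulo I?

2*x**2 - x*y - 7*x + 53/91*y + 53/91 lies in I (it reduces to 0).

First compute the reduced Gröbner basis of I by Buchberger's algorithm.
f_1 = 3*x - 1/4*y - 1/4, LT = x.
f_2 = 8*x**2 + 5*y**2 + 4*y - 1, LT = x**2.

S(f_1,f_2): lcm = x**2. S = -1/12*x*y - 1/12*x - 5/8*y**2 - 1/2*y + 1/8.
  leading term x*y: subtract (-1/36*y)·f_1 from -1/12*x*y - 1/12*x - 5/8*y**2 - 1/2*y + 1/8 → -1/12*x - 91/144*y**2 - 73/144*y + 1/8
  leading term x: subtract (-1/36)·f_1 from -1/12*x - 91/144*y**2 - 73/144*y + 1/8 → -91/144*y**2 - 37/72*y + 17/144
  leading term y**2: no divisor's leading term divides it; move -91/144*y**2 to the remainder.
  leading term y: no divisor's leading term divides it; move -37/72*y to the remainder.
  leading term 1: no divisor's leading term divides it; move 17/144 to the remainder.
  remainder -91/144*y**2 - 37/72*y + 17/144 ≠ 0; add h_3 = -91/144*y**2 - 37/72*y + 17/144 to the basis.

The other S-polynomials (S(f_1,h_3), S(f_2,h_3)) all reduce to 0 modulo the current basis, so we have a Gröbner basis.
Inter-reduce: drop elements whose leading term is divisible by another's, tail-reduce, and make monic.
Reduced Gröbner basis: {x - 1/12*y - 1/12, y**2 + 74/91*y - 17/91}.
Label its elements g_1 = x - 1/12*y - 1/12, g_2 = y**2 + 74/91*y - 17/91.

Reduce p = 2*x**2 - x*y - 7*x + 53/91*y + 53/91 modulo G:
  leading term x**2: subtract (2*x)·g_1 from 2*x**2 - x*y - 7*x + 53/91*y + 53/91 → -5/6*x*y - 41/6*x + 53/91*y + 53/91
  leading term x*y: subtract (-5/6*y)·g_1 from -5/6*x*y - 41/6*x + 53/91*y + 53/91 → -41/6*x - 5/72*y**2 + 3361/6552*y + 53/91
  leading term x: subtract (-41/6)·g_1 from -41/6*x - 5/72*y**2 + 3361/6552*y + 53/91 → -5/72*y**2 - 185/3276*y + 85/6552
  leading term y**2: subtract (-5/72)·g_2 from -5/72*y**2 - 185/3276*y + 85/6552 → 0
  normal form = 0.
Since the normal form is 0, p ∈ I.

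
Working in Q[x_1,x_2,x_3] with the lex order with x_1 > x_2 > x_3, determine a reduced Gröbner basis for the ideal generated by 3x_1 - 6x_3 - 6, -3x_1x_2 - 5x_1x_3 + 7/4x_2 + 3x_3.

G = {x_1 - 2x_3 - 2, x_2x_3 + 17/24x_2 + 5/3x_3^2 + 7/6x_3}

The reduced Gröbner basis is the canonical form of the ideal for this ordering.

f_1 = 3x_1 - 6x_3 - 6, LT = x_1.
f_2 = -3x_1x_2 - 5x_1x_3 + 7/4x_2 + 3x_3, LT = x_1x_2.

S(f_1,f_2): lcm = x_1x_2. S = -5/3x_1x_3 - 2x_2x_3 - 17/12x_2 + x_3.
  leading term x_1x_3: subtract (-5/9x_3)·f_1 from -5/3x_1x_3 - 2x_2x_3 - 17/12x_2 + x_3 → -2x_2x_3 - 17/12x_2 - 10/3x_3^2 - 7/3x_3
  leading term x_2x_3: no divisor's leading term divides it; move -2x_2x_3 to the remainder.
  leading term x_2: no divisor's leading term divides it; move -17/12x_2 to the remainder.
  leading term x_3^2: no divisor's leading term divides it; move -10/3x_3^2 to the remainder.
  leading term x_3: no divisor's leading term divides it; move -7/3x_3 to the remainder.
  remainder -2x_2x_3 - 17/12x_2 - 10/3x_3^2 - 7/3x_3 ≠ 0; add g_3 = -2x_2x_3 - 17/12x_2 - 10/3x_3^2 - 7/3x_3 to the basis.

The other S-polynomials (S(f_1,g_3), S(f_2,g_3)) all reduce to 0 modulo the current basis, so we have a Gröbner basis.
Inter-reduce: drop elements whose leading term is divisible by another's, tail-reduce, and make monic.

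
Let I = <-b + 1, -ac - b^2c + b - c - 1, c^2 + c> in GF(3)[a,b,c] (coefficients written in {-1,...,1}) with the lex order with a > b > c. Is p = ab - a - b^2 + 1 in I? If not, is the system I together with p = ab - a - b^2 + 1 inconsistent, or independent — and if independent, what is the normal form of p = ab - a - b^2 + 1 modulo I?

ab - a - b^2 + 1 lies in I (it reduces to 0).

First compute the reduced Gröbner basis of I by Buchberger's algorithm.
f_1 = -b + 1, LT = b.
f_2 = -ac - b^2c + b - c - 1, LT = ac.
f_3 = c^2 + c, LT = c^2.

The S-polynomials (S(f_1,f_2), S(f_1,f_3), S(f_2,f_3)) all reduce to 0 modulo the current basis, so we have a Gröbner basis.
Inter-reduce: drop elements whose leading term is divisible by another's, tail-reduce, and make monic.
Reduced Gröbner basis: {ac - c, b - 1, c^2 + c}.
Label its elements g_1 = ac - c, g_2 = b - 1, g_3 = c^2 + c.

Reduce p = ab - a - b^2 + 1 modulo G:
  leading term ab: subtract (a)·g_2 from ab - a - b^2 + 1 → -b^2 + 1
  leading term b^2: subtract (-b)·g_2 from -b^2 + 1 → -b + 1
  leading term b: subtract (-1)·g_2 from -b + 1 → 0
  normal form = 0.
Since the normal form is 0, p ∈ I.

Ideal membership is decidable via reduction modulo a Gröbner basis.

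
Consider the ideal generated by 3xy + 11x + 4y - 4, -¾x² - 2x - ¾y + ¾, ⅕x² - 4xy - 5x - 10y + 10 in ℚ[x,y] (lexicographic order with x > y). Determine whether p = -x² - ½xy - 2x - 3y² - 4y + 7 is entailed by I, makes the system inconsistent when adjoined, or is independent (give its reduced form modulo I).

First compute the reduced Gröbner basis of I by Buchberger's algorithm.
f_1 = 3xy + 11x + 4y - 4, LT = xy.
f_2 = -¾x² - 2x - ¾y + ¾, LT = x².
f_3 = ⅕x² - 4xy - 5x - 10y + 10, LT = x².

S(f_1,f_2): lcm = x²y. S = 11/3x² - 4/3xy - 4/3x - y² + y.
  leading term x²: subtract (-44/9)·f_2 from 11/3x² - 4/3xy - 4/3x - y² + y → -4/3xy - 100/9x - y² - 8/3y + 11/3
  leading term xy: subtract (-4/9)·f_1 from -4/3xy - 100/9x - y² - 8/3y + 11/3 → -56/9x - y² - 8/9y + 17/9
  leading term x: no divisor's leading term divides it; move -56/9x to the remainder.
  leading term y²: no divisor's leading term divides it; move -y² to the remainder.
  leading term y: no divisor's leading term divides it; move -8/9y to the remainder.
  leading term 1: no divisor's leading term divides it; move 17/9 to the remainder.
  remainder -56/9x - y² - 8/9y + 17/9 ≠ 0; add h_4 = -56/9x - y² - 8/9y + 17/9 to the basis.

S(f_1,f_3): lcm = x²y. S = 11/3x² + 20xy² + 79/3xy - 4/3x + 50y² - 50y.
  leading term x²: subtract (-44/9)·f_2 from 11/3x² + 20xy² + 79/3xy - 4/3x + 50y² - 50y → 20xy² + 79/3xy - 100/9x + 50y² - 161/3y + 11/3
  leading term xy²: subtract (20/3y)·f_1 from 20xy² + 79/3xy - 100/9x + 50y² - 161/3y + 11/3 → -47xy - 100/9x + 70/3y² - 27y + 11/3
  leading term xy: subtract (-47/3)·f_1 from -47xy - 100/9x + 70/3y² - 27y + 11/3 → 1451/9x + 70/3y² + 107/3y - 59
  leading term x: subtract (-1451/56)·h_4 from 1451/9x + 70/3y² + 107/3y - 59 → -433/168y² + 796/63y - 5069/504
  leading term y²: no divisor's leading term divides it; move -433/168y² to the remainder.
  leading term y: no divisor's leading term divides it; move 796/63y to the remainder.
  leading term 1: no divisor's leading term divides it; move -5069/504 to the remainder.
  remainder -433/168y² + 796/63y - 5069/504 ≠ 0; add h_5 = -433/168y² + 796/63y - 5069/504 to the basis.

S(f_2,f_3): lcm = x². S = 20xy + 83/3x + 51y - 51.
  leading term xy: subtract (20/3)·f_1 from 20xy + 83/3x + 51y - 51 → -137/3x + 73/3y - 73/3
  leading term x: subtract (411/56)·h_4 from -137/3x + 73/3y - 73/3 → 411/56y² + 216/7y - 2139/56
  leading term y²: subtract (-1233/433)·h_5 from 411/56y² + 216/7y - 2139/56 → 28940/433y - 28940/433
  leading term y: no divisor's leading term divides it; move 28940/433y to the remainder.
  leading term 1: no divisor's leading term divides it; move -28940/433 to the remainder.
  remainder 28940/433y - 28940/433 ≠ 0; add h_6 = 28940/433y - 28940/433 to the basis.

The other S-polynomials (S(f_1,h_4), S(f_2,h_4), S(f_3,h_4), S(f_1,h_5), S(f_2,h_5), S(f_3,h_5), S(h_4,h_5), S(f_1,h_6), S(f_2,h_6), S(f_3,h_6), S(h_4,h_6), S(h_5,h_6)) all reduce to 0 modulo the current basis, so we have a Gröbner basis.
Inter-reduce: drop elements whose leading term is divisible by another's, tail-reduce, and make monic.
Reduced Gröbner basis: {x, y - 1}.
Label its elements g_1 = x, g_2 = y - 1.

Reduce p = -x² - ½xy - 2x - 3y² - 4y + 7 modulo G:
  leading term x²: subtract (-x)·g_1 from -x² - ½xy - 2x - 3y² - 4y + 7 → -½xy - 2x - 3y² - 4y + 7
  leading term xy: subtract (-½y)·g_1 from -½xy - 2x - 3y² - 4y + 7 → -2x - 3y² - 4y + 7
  leading term x: subtract (-2)·g_1 from -2x - 3y² - 4y + 7 → -3y² - 4y + 7
  leading term y²: subtract (-3y)·g_2 from -3y² - 4y + 7 → -7y + 7
  leading term y: subtract (-7)·g_2 from -7y + 7 → 0
  normal form = 0.
Since the normal form is 0, p ∈ I.

-x² - ½xy - 2x - 3y² - 4y + 7 lies in I (it reduces to 0).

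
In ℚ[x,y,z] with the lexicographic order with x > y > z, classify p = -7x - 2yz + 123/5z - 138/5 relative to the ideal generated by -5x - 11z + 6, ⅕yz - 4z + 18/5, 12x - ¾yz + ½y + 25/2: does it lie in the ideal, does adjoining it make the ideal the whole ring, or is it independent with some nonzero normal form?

-7x - 2yz + 123/5z - 138/5 lies in I (it reduces to 0).

First compute the reduced Gröbner basis of I by Buchberger's algorithm.
f_1 = -5x - 11z + 6, LT = x.
f_2 = ⅕yz - 4z + 18/5, LT = yz.
f_3 = 12x - ¾yz + ½y + 25/2, LT = x.

S(f_1,f_3): lcm = x. S = 1/16yz - 1/24y + 11/5z - 269/120.
  leading term yz: subtract (5/16)·f_2 from 1/16yz - 1/24y + 11/5z - 269/120 → -1/24y + 69/20z - 101/30
  leading term y: no divisor's leading term divides it; move -1/24y to the remainder.
  leading term z: no divisor's leading term divides it; move 69/20z to the remainder.
  leading term 1: no divisor's leading term divides it; move -101/30 to the remainder.
  remainder -1/24y + 69/20z - 101/30 ≠ 0; add h_4 = -1/24y + 69/20z - 101/30 to the basis.

S(f_2,h_4): lcm = yz. S = 414/5z² - 504/5z + 18.
  leading term z²: no divisor's leading term divides it; move 414/5z² to the remainder.
  leading term z: no divisor's leading term divides it; move -504/5z to the remainder.
  leading term 1: no divisor's leading term divides it; move 18 to the remainder.
  remainder 414/5z² - 504/5z + 18 ≠ 0; add h_5 = 414/5z² - 504/5z + 18 to the basis.

The other S-polynomials (S(f_1,f_2), S(f_2,f_3), S(f_1,h_4), S(f_3,h_4), S(f_1,h_5), S(f_2,h_5), S(f_3,h_5), S(h_4,h_5)) all reduce to 0 modulo the current basis, so we have a Gröbner basis.
Inter-reduce: drop elements whose leading term is divisible by another's, tail-reduce, and make monic.
Reduced Gröbner basis: {x + 11/5z - 6/5, y - 414/5z + 404/5, z² - 28/23z + 5/23}.
Label its elements g_1 = x + 11/5z - 6/5, g_2 = y - 414/5z + 404/5, g_3 = z² - 28/23z + 5/23.

Reduce p = -7x - 2yz + 123/5z - 138/5 modulo G:
  leading term x: subtract (-7)·g_1 from -7x - 2yz + 123/5z - 138/5 → -2yz + 40z - 36
  leading term yz: subtract (-2z)·g_2 from -2yz + 40z - 36 → -828/5z² + 1008/5z - 36
  leading term z²: subtract (-828/5)·g_3 from -828/5z² + 1008/5z - 36 → 0
  normal form = 0.
Since the normal form is 0, p ∈ I.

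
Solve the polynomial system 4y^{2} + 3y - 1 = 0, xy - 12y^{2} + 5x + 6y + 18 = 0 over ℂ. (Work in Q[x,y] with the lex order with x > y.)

{(0, -1), (-25/7, 1/4)}

Compute a lex Gröbner basis by Buchberger's algorithm.
f_1 = 4y^{2} + 3y - 1, LT = y^{2}.
f_2 = xy + 5x - 12y^{2} + 6y + 18, LT = xy.

S(f_1,f_2): lcm = xy^{2}. S = -\tfrac{17}{4}xy - \tfrac{1}{4}x + 12y^{3} - 6y^{2} - 18y.
  reduce S modulo (f_1, f_2):
  remainder 21x + 60y + 60 ≠ 0; add h_3 = 21x + 60y + 60 to the basis.

The other S-polynomials (S(f_1,h_3), S(f_2,h_3)) all reduce to 0 modulo the current basis, so we have a Gröbner basis.
Inter-reduce: drop elements whose leading term is divisible by another's, tail-reduce, and make monic.
Reduced Gröbner basis: {x + \tfrac{20}{7}y + \tfrac{20}{7}, y^{2} + \tfrac{3}{4}y - \tfrac{1}{4}}.

The lex basis is triangular: the last element involves only y. Solving y^{2} + \tfrac{3}{4}y - \tfrac{1}{4} = 0 gives y ∈ {-1, 1/4}; substituting each value into the earlier elements determines the remaining variables.
  y = -1: the earlier basis element becomes x = 0, giving x = 0 — point (0, -1).
  y = 1/4: the earlier basis element becomes x + \tfrac{25}{7} = 0, giving x = -25/7 — point (-25/7, 1/4).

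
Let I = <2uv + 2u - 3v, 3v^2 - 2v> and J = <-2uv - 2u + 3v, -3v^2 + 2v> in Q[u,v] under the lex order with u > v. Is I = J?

Yes, the ideals are equal.

Since reduced Gröbner bases are canonical representatives of ideals under a given ordering, it suffices to compute and compare them.
Buchberger on the first generating set:
f_1 = 2uv + 2u - 3v, LT = uv.
f_2 = 3v^2 - 2v, LT = v^2.

S(f_1,f_2): lcm = uv^2. S = 5/3uv - 3/2v^2.
  leading term uv: subtract (5/6)·f_1 from 5/3uv - 3/2v^2 → -5/3u - 3/2v^2 + 5/2v
  leading term u: no divisor's leading term divides it; move -5/3u to the remainder.
  leading term v^2: subtract (-1/2)·f_2 from -3/2v^2 + 5/2v → 3/2v
  leading term v: no divisor's leading term divides it; move 3/2v to the remainder.
  remainder -5/3u + 3/2v ≠ 0; add g_3 = -5/3u + 3/2v to the basis.

The other S-polynomials (S(f_1,g_3), S(f_2,g_3)) all reduce to 0 modulo the current basis, so we have a Gröbner basis.
Inter-reduce: drop elements whose leading term is divisible by another's, tail-reduce, and make monic.
Reduced Gröbner basis: {u - 9/10v, v^2 - 2/3v}.

Buchberger on the second generating set:
h_1 = -2uv - 2u + 3v, LT = uv.
h_2 = -3v^2 + 2v, LT = v^2.

S(h_1,h_2): lcm = uv^2. S = 5/3uv - 3/2v^2.
  leading term uv: subtract (-5/6)·h_1 from 5/3uv - 3/2v^2 → -5/3u - 3/2v^2 + 5/2v
  leading term u: no divisor's leading term divides it; move -5/3u to the remainder.
  leading term v^2: subtract (1/2)·h_2 from -3/2v^2 + 5/2v → 3/2v
  leading term v: no divisor's leading term divides it; move 3/2v to the remainder.
  remainder -5/3u + 3/2v ≠ 0; add k_3 = -5/3u + 3/2v to the basis.

The other S-polynomials (S(h_1,k_3), S(h_2,k_3)) all reduce to 0 modulo the current basis, so we have a Gröbner basis.
Inter-reduce: drop elements whose leading term is divisible by another's, tail-reduce, and make monic.
Reduced Gröbner basis: {u - 9/10v, v^2 - 2/3v}.

These coincide, so the ideals are equal.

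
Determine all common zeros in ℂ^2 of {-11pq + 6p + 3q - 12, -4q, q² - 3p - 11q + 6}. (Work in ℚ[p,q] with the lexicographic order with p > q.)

Compute a lex Gröbner basis by Buchberger's algorithm.
f_1 = -11pq + 6p + 3q - 12, LT = pq.
f_2 = -4q, LT = q.
f_3 = -3p + q² - 11q + 6, LT = p.

The S-polynomials (S(f_1,f_2), S(f_1,f_3), S(f_2,f_3)) all reduce to 0 modulo the current basis, so we have a Gröbner basis.
Inter-reduce: drop elements whose leading term is divisible by another's, tail-reduce, and make monic.
Reduced Gröbner basis: {p - 2, q}.

A lex Gröbner basis eliminates variables successively. Here q depends only on q, with roots {0}; lifting each root through the earlier basis elements recovers the full solutions.
  q = 0: the earlier basis element becomes p - 2 = 0, giving p = 2 — point (2, 0).
Substituting each solution back into the original system confirms all equations vanish.

{(2, 0)}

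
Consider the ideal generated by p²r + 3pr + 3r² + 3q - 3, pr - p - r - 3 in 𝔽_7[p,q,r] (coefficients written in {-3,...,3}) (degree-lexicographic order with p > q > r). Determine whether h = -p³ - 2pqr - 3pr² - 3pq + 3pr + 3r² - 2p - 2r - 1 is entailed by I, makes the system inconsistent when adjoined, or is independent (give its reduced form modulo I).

First compute the reduced Gröbner basis of I by Buchberger's algorithm.
f_1 = p²r + 3pr + 3r² + 3q - 3, LT = p²r.
f_2 = pr - p - r - 3, LT = pr.

S(f_1,f_2): lcm = p²r. S = p² - 3pr + 3r² + 3p + 3q - 3.
  leading term p²: no divisor's leading term divides it; move p² to the remainder.
  leading term pr: subtract (-3)·f_2 from -3pr + 3r² + 3p + 3q - 3 → 3r² + 3q - 3r + 2
  leading term r²: no divisor's leading term divides it; move 3r² to the remainder.
  leading term q: no divisor's leading term divides it; move 3q to the remainder.
  leading term r: no divisor's leading term divides it; move -3r to the remainder.
  leading term 1: no divisor's leading term divides it; move 2 to the remainder.
  remainder p² + 3r² + 3q - 3r + 2 ≠ 0; add k_3 = p² + 3r² + 3q - 3r + 2 to the basis.

S(f_1,k_3): lcm = p²r. S = -3r³ + 3pr - 3qr - r² + 3q - 2r - 3.
  leading term r³: no divisor's leading term divides it; move -3r³ to the remainder.
  leading term pr: subtract (3)·f_2 from 3pr - 3qr - r² + 3q - 2r - 3 → -3qr - r² + 3p + 3q + r - 1
  leading term qr: no divisor's leading term divides it; move -3qr to the remainder.
  leading term r²: no divisor's leading term divides it; move -r² to the remainder.
  leading term p: no divisor's leading term divides it; move 3p to the remainder.
  leading term q: no divisor's leading term divides it; move 3q to the remainder.
  leading term r: no divisor's leading term divides it; move r to the remainder.
  leading term 1: no divisor's leading term divides it; move -1 to the remainder.
  remainder -3r³ - 3qr - r² + 3p + 3q + r - 1 ≠ 0; add k_4 = -3r³ - 3qr - r² + 3p + 3q + r - 1 to the basis.

The other S-polynomials (S(f_2,k_3), S(f_1,k_4), S(f_2,k_4), S(k_3,k_4)) all reduce to 0 modulo the current basis, so we have a Gröbner basis.
Inter-reduce: drop elements whose leading term is divisible by another's, tail-reduce, and make monic.
Reduced Gröbner basis: {r³ + qr - 2r² - p - q + 2r - 2, p² + 3r² + 3q - 3r + 2, pr - p - r - 3}.
Label its elements g_1 = r³ + qr - 2r² - p - q + 2r - 2, g_2 = p² + 3r² + 3q - 3r + 2, g_3 = pr - p - r - 3.

Reduce h = -p³ - 2pqr - 3pr² - 3pq + 3pr + 3r² - 2p - 2r - 1 modulo G:
  leading term p³: subtract (-p)·g_2 from -p³ - 2pqr - 3pr² - 3pq + 3pr + 3r² - 2p - 2r - 1 → -2pqr + 3r² - 2r - 1
  leading term pqr: subtract (-2q)·g_3 from -2pqr + 3r² - 2r - 1 → -2pq - 2qr + 3r² + q - 2r - 1
  leading term pq: no divisor's leading term divides it; move -2pq to the remainder.
  leading term qr: no divisor's leading term divides it; move -2qr to the remainder.
  leading term r²: no divisor's leading term divides it; move 3r² to the remainder.
  leading term q: no divisor's leading term divides it; move q to the remainder.
  leading term r: no divisor's leading term divides it; move -2r to the remainder.
  leading term 1: no divisor's leading term divides it; move -1 to the remainder.
  normal form = -2pq - 2qr + 3r² + q - 2r - 1.
The normal form is nonzero, so h ∉ I. Since h minus its normal form lies in I, I + (h) = I + (n) where n = -2pq - 2qr + 3r² + q - 2r - 1; decide whether this ideal is the whole ring.
Run Buchberger on G together with n (pairs among the g_i already reduce to 0 since G is a Gröbner basis):
g_1 = r³ + qr - 2r² - p - q + 2r - 2, LT = r³.
g_2 = p² + 3r² + 3q - 3r + 2, LT = p².
g_3 = pr - p - r - 3, LT = pr.
n = -2pq - 2qr + 3r² + q - 2r - 1, LT = pq.

S(g_2,n): lcm = p²q. S = -pqr - 2pr² + 3qr² - 3pq - pr + 3q² - 3qr + 3p + 2q.
  leading term pqr: subtract (-q)·g_3 from -pqr - 2pr² + 3qr² - 3pq - pr + 3q² - 3qr + 3p + 2q → -2pr² + 3qr² + 3pq - pr + 3q² + 3qr + 3p - q
  leading term pr²: subtract (-2r)·g_3 from -2pr² + 3qr² + 3pq - pr + 3q² + 3qr + 3p - q → 3qr² + 3pq - 3pr + 3q² + 3qr - 2r² + 3p - q + r
  leading term qr²: no divisor's leading term divides it; move 3qr² to the remainder.
  leading term pq: subtract (2)·n from 3pq - 3pr + 3q² + 3qr - 2r² + 3p - q + r → -3pr + 3q² - r² + 3p - 3q - 2r + 2
  leading term pr: subtract (-3)·g_3 from -3pr + 3q² - r² + 3p - 3q - 2r + 2 → 3q² - r² - 3q + 2r
  leading term q²: no divisor's leading term divides it; move 3q² to the remainder.
  leading term r²: no divisor's leading term divides it; move -r² to the remainder.
  leading term q: no divisor's leading term divides it; move -3q to the remainder.
  leading term r: no divisor's leading term divides it; move 2r to the remainder.
  remainder 3qr² + 3q² - r² - 3q + 2r ≠ 0; add m_5 = 3qr² + 3q² - r² - 3q + 2r to the basis.

S(g_3,n): lcm = pqr. S = -qr² - 2r³ - pq + 3qr - r² - 3q + 3r.
  leading term qr²: subtract (2)·m_5 from -qr² - 2r³ - pq + 3qr - r² - 3q + 3r → -2r³ - pq + q² + 3qr + r² + 3q - r
  leading term r³: subtract (-2)·g_1 from -2r³ - pq + q² + 3qr + r² + 3q - r → -pq + q² - 2qr - 3r² - 2p + q + 3r + 3
  leading term pq: subtract (-3)·n from -pq + q² - 2qr - 3r² - 2p + q + 3r + 3 → q² - qr - r² - 2p - 3q - 3r
  leading term q²: no divisor's leading term divides it; move q² to the remainder.
  leading term qr: no divisor's leading term divides it; move -qr to the remainder.
  leading term r²: no divisor's leading term divides it; move -r² to the remainder.
  leading term p: no divisor's leading term divides it; move -2p to the remainder.
  leading term q: no divisor's leading term divides it; move -3q to the remainder.
  leading term r: no divisor's leading term divides it; move -3r to the remainder.
  remainder q² - qr - r² - 2p - 3q - 3r ≠ 0; add m_6 = q² - qr - r² - 2p - 3q - 3r to the basis.

The other S-polynomials (S(g_1,g_2), S(g_1,g_3), S(g_1,n), S(g_2,g_3), S(g_1,m_5), S(g_2,m_5), S(g_3,m_5), S(n,m_5), S(g_1,m_6), S(g_2,m_6), S(g_3,m_6), S(n,m_6), S(m_5,m_6)) all reduce to 0 modulo the current basis, so we have a Gröbner basis.
Inter-reduce: drop elements whose leading term is divisible by another's, tail-reduce, and make monic.
Reduced Gröbner basis: {qr² + qr + 3r² + 2p + 2q - r, r³ + qr - 2r² - p - q + 2r - 2, p² + 3r² + 3q - 3r + 2, pq + qr + 2r² + 3q + r - 3, pr - p - r - 3, q² - qr - r² - 2p - 3q - 3r}.
The reduced Gröbner basis of I + (h) is {qr² + qr + 3r² + 2p + 2q - r, r³ + qr - 2r² - p - q + 2r - 2, p² + 3r² + 3q - 3r + 2, pq + qr + 2r² + 3q + r - 3, pr - p - r - 3, q² - qr - r² - 2p - 3q - 3r} ≠ {1}, a proper ideal, so the enlarged system stays consistent: h is independent of I, with normal form -2pq - 2qr + 3r² + q - 2r - 1.

-p³ - 2pqr - 3pr² - 3pq + 3pr + 3r² - 2p - 2r - 1 is independent of I; its normal form modulo I is -2pq - 2qr + 3r² + q - 2r - 1.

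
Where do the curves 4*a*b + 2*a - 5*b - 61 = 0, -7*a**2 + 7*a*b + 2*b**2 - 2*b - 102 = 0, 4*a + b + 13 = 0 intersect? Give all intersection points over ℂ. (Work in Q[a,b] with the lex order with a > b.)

Compute a lex Gröbner basis by Buchberger's algorithm.
f_1 = 4*a*b + 2*a - 5*b - 61, LT = a*b.
f_2 = -7*a**2 + 7*a*b + 2*b**2 - 2*b - 102, LT = a**2.
f_3 = 4*a + b + 13, LT = a.

S(f_1,f_2): lcm = a**2*b. S = 1/2*a**2 + a*b**2 - 5/4*a*b - 61/4*a + 2/7*b**3 - 2/7*b**2 - 102/7*b.
  leading term a**2: subtract (-1/14)·f_2 from 1/2*a**2 + a*b**2 - 5/4*a*b - 61/4*a + 2/7*b**3 - 2/7*b**2 - 102/7*b → a*b**2 - 3/4*a*b - 61/4*a + 2/7*b**3 - 1/7*b**2 - 103/7*b - 51/7
  leading term a*b**2: subtract (1/4*b)·f_1 from a*b**2 - 3/4*a*b - 61/4*a + 2/7*b**3 - 1/7*b**2 - 103/7*b - 51/7 → -5/4*a*b - 61/4*a + 2/7*b**3 + 31/28*b**2 + 15/28*b - 51/7
  leading term a*b: subtract (-5/16)·f_1 from -5/4*a*b - 61/4*a + 2/7*b**3 + 31/28*b**2 + 15/28*b - 51/7 → -117/8*a + 2/7*b**3 + 31/28*b**2 - 115/112*b - 2951/112
  leading term a: subtract (-117/32)·f_3 from -117/8*a + 2/7*b**3 + 31/28*b**2 - 115/112*b - 2951/112 → 2/7*b**3 + 31/28*b**2 + 589/224*b + 4745/224
  leading term b**3: no divisor's leading term divides it; move 2/7*b**3 to the remainder.
  leading term b**2: no divisor's leading term divides it; move 31/28*b**2 to the remainder.
  leading term b: no divisor's leading term divides it; move 589/224*b to the remainder.
  leading term 1: no divisor's leading term divides it; move 4745/224 to the remainder.
  remainder 2/7*b**3 + 31/28*b**2 + 589/224*b + 4745/224 ≠ 0; add h_4 = 2/7*b**3 + 31/28*b**2 + 589/224*b + 4745/224 to the basis.

S(f_1,f_3): lcm = a*b. S = 1/2*a - 1/4*b**2 - 9/2*b - 61/4.
  leading term a: subtract (1/8)·f_3 from 1/2*a - 1/4*b**2 - 9/2*b - 61/4 → -1/4*b**2 - 37/8*b - 135/8
  leading term b**2: no divisor's leading term divides it; move -1/4*b**2 to the remainder.
  leading term b: no divisor's leading term divides it; move -37/8*b to the remainder.
  leading term 1: no divisor's leading term divides it; move -135/8 to the remainder.
  remainder -1/4*b**2 - 37/8*b - 135/8 ≠ 0; add h_5 = -1/4*b**2 - 37/8*b - 135/8 to the basis.

S(f_2,f_3): lcm = a**2. S = -5/4*a*b - 13/4*a - 2/7*b**2 + 2/7*b + 102/7.
  leading term a*b: subtract (-5/16)·f_1 from -5/4*a*b - 13/4*a - 2/7*b**2 + 2/7*b + 102/7 → -21/8*a - 2/7*b**2 - 143/112*b - 503/112
  leading term a: subtract (-21/32)·f_3 from -21/8*a - 2/7*b**2 - 143/112*b - 503/112 → -2/7*b**2 - 139/224*b + 905/224
  leading term b**2: subtract (8/7)·h_5 from -2/7*b**2 - 139/224*b + 905/224 → 1045/224*b + 5225/224
  leading term b: no divisor's leading term divides it; move 1045/224*b to the remainder.
  leading term 1: no divisor's leading term divides it; move 5225/224 to the remainder.
  remainder 1045/224*b + 5225/224 ≠ 0; add h_6 = 1045/224*b + 5225/224 to the basis.

S(f_1,h_4): lcm = a*b**3. S = -27/8*a*b**2 - 589/64*a*b - 4745/64*a - 5/4*b**3 - 61/4*b**2.
  leading term a*b**2: subtract (-27/32*b)·f_1 from -27/8*a*b**2 - 589/64*a*b - 4745/64*a - 5/4*b**3 - 61/4*b**2 → -481/64*a*b - 4745/64*a - 5/4*b**3 - 623/32*b**2 - 1647/32*b
  leading term a*b: subtract (-481/256)·f_1 from -481/64*a*b - 4745/64*a - 5/4*b**3 - 623/32*b**2 - 1647/32*b → -9009/128*a - 5/4*b**3 - 623/32*b**2 - 15581/256*b - 29341/256
  leading term a: subtract (-9009/512)·f_3 from -9009/128*a - 5/4*b**3 - 623/32*b**2 - 15581/256*b - 29341/256 → -5/4*b**3 - 623/32*b**2 - 22153/512*b + 58435/512
  leading term b**3: subtract (-35/8)·h_4 from -5/4*b**3 - 623/32*b**2 - 22153/512*b + 58435/512 → -117/8*b**2 - 16263/512*b + 105885/512
  leading term b**2: subtract (117/2)·h_5 from -117/8*b**2 - 16263/512*b + 105885/512 → 122265/512*b + 611325/512
  leading term b: subtract (819/16)·h_6 from 122265/512*b + 611325/512 → 0
  remainder 0.

S(f_2,h_4): leading monomials are coprime, so the S-polynomial reduces to 0 (Buchberger's first criterion).
S(f_3,h_4): leading monomials are coprime, so the S-polynomial reduces to 0 (Buchberger's first criterion).
S(f_1,h_5): lcm = a*b**2. S = -18*a*b - 135/2*a - 5/4*b**2 - 61/4*b.
  leading term a*b: subtract (-9/2)·f_1 from -18*a*b - 135/2*a - 5/4*b**2 - 61/4*b → -117/2*a - 5/4*b**2 - 151/4*b - 549/2
  leading term a: subtract (-117/8)·f_3 from -117/2*a - 5/4*b**2 - 151/4*b - 549/2 → -5/4*b**2 - 185/8*b - 675/8
  leading term b**2: subtract (5)·h_5 from -5/4*b**2 - 185/8*b - 675/8 → 0
  remainder 0.

S(f_2,h_5): leading monomials are coprime, so the S-polynomial reduces to 0 (Buchberger's first criterion).
S(f_3,h_5): leading monomials are coprime, so the S-polynomial reduces to 0 (Buchberger's first criterion).
S(h_4,h_5): lcm = b**3. S = -117/8*b**2 - 3731/64*b + 4745/64.
  leading term b**2: subtract (117/2)·h_5 from -117/8*b**2 - 3731/64*b + 4745/64 → 13585/64*b + 67925/64
  leading term b: subtract (91/2)·h_6 from 13585/64*b + 67925/64 → 0
  remainder 0.

S(f_1,h_6): lcm = a*b. S = -9/2*a - 5/4*b - 61/4.
  leading term a: subtract (-9/8)·f_3 from -9/2*a - 5/4*b - 61/4 → -1/8*b - 5/8
  leading term b: subtract (-28/1045)·h_6 from -1/8*b - 5/8 → 0
  remainder 0.

S(f_2,h_6): leading monomials are coprime, so the S-polynomial reduces to 0 (Buchberger's first criterion).
S(f_3,h_6): leading monomials are coprime, so the S-polynomial reduces to 0 (Buchberger's first criterion).
S(h_4,h_6): lcm = b**3. S = -9/8*b**2 + 589/64*b + 4745/64.
  leading term b**2: subtract (9/2)·h_5 from -9/8*b**2 + 589/64*b + 4745/64 → 1921/64*b + 9605/64
  leading term b: subtract (13447/2090)·h_6 from 1921/64*b + 9605/64 → 0
  remainder 0.

S(h_5,h_6): lcm = b**2. S = 27/2*b + 135/2.
  leading term b: subtract (3024/1045)·h_6 from 27/2*b + 135/2 → 0
  remainder 0.

Every S-polynomial of the final basis reduces to 0, so we have a Gröbner basis.
Inter-reduce: drop elements whose leading term is divisible by another's, tail-reduce, and make monic.
Reduced Gröbner basis: {a + 2, b + 5}.

Elimination: the polynomial b + 5 lies in the elimination ideal for b, so b ∈ {-5}. For each such b, the remaining basis elements (now univariate) give the rest of the solution.
  b = -5: the earlier basis element becomes a + 2 = 0, giving a = -2 — point (-2, -5).
Substituting each solution back into the original system confirms all equations vanish.

{(-2, -5)}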